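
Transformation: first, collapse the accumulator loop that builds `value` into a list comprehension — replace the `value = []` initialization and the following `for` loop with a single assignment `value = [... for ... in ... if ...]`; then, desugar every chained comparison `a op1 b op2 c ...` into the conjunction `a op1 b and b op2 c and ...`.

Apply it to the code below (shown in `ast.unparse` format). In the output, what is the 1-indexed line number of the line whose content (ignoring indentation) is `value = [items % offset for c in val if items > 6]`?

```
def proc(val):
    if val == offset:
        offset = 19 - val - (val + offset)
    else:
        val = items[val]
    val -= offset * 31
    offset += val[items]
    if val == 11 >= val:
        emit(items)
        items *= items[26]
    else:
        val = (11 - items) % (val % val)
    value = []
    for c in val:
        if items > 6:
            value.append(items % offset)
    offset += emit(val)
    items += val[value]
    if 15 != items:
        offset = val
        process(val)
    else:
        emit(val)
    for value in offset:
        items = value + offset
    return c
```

13

Transformed code:
def proc(val):
    if val == offset:
        offset = 19 - val - (val + offset)
    else:
        val = items[val]
    val -= offset * 31
    offset += val[items]
    if val == 11 and 11 >= val:
        emit(items)
        items *= items[26]
    else:
        val = (11 - items) % (val % val)
    value = [items % offset for c in val if items > 6]
    offset += emit(val)
    items += val[value]
    if 15 != items:
        offset = val
        process(val)
    else:
        emit(val)
    for value in offset:
        items = value + offset
    return c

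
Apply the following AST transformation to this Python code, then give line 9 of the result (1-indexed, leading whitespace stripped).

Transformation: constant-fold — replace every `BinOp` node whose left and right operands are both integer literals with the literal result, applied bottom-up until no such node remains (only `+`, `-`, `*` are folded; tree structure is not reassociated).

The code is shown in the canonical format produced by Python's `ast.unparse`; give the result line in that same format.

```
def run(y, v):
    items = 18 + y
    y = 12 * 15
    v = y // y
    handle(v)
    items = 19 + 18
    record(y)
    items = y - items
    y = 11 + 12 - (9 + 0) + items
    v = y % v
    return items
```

y = 14 + items

Transformed code:
def run(y, v):
    items = 18 + y
    y = 180
    v = y // y
    handle(v)
    items = 37
    record(y)
    items = y - items
    y = 14 + items
    v = y % v
    return items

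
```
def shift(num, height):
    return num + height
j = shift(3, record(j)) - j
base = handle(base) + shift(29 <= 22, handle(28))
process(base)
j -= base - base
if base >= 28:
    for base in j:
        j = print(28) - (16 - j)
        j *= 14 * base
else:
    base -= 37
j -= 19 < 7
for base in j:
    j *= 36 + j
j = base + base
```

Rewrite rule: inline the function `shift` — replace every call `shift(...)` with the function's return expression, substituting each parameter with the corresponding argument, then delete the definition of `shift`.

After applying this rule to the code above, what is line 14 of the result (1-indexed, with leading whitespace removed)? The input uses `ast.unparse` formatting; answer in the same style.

Transformed code:
j = 3 + record(j) - j
base = handle(base) + ((29 <= 22) + handle(28))
process(base)
j -= base - base
if base >= 28:
    for base in j:
        j = print(28) - (16 - j)
        j *= 14 * base
else:
    base -= 37
j -= 19 < 7
for base in j:
    j *= 36 + j
j = base + base

j = base + base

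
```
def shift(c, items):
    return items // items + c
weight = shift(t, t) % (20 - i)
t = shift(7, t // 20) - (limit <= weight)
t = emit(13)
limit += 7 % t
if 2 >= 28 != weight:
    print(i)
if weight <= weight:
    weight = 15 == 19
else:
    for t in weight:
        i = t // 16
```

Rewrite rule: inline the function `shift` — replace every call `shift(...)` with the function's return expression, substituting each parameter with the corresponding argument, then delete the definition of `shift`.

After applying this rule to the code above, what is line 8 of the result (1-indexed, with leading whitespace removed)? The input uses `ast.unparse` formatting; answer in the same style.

Transformed code:
weight = (t // t + t) % (20 - i)
t = t // 20 // (t // 20) + 7 - (limit <= weight)
t = emit(13)
limit += 7 % t
if 2 >= 28 != weight:
    print(i)
if weight <= weight:
    weight = 15 == 19
else:
    for t in weight:
        i = t // 16

weight = 15 == 19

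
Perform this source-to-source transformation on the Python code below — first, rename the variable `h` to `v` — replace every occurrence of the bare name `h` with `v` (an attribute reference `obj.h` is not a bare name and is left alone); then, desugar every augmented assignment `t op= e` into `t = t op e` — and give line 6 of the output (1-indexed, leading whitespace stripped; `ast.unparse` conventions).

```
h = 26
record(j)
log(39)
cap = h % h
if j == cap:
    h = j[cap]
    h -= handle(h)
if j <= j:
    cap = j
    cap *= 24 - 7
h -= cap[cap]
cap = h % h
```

Transformed code:
v = 26
record(j)
log(39)
cap = v % v
if j == cap:
    v = j[cap]
    v = v - handle(v)
if j <= j:
    cap = j
    cap = cap * (24 - 7)
v = v - cap[cap]
cap = v % v

v = j[cap]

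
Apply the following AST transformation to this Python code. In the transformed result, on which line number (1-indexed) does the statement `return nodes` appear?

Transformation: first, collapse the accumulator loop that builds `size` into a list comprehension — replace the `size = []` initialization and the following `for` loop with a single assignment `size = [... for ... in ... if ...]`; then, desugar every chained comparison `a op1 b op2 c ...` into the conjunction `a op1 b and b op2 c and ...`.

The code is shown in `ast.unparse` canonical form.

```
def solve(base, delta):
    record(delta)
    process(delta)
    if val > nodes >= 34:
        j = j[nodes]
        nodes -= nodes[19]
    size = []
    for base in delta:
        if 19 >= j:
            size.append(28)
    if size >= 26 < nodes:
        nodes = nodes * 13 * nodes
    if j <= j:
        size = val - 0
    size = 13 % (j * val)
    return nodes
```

Transformed code:
def solve(base, delta):
    record(delta)
    process(delta)
    if val > nodes and nodes >= 34:
        j = j[nodes]
        nodes -= nodes[19]
    size = [28 for base in delta if 19 >= j]
    if size >= 26 and 26 < nodes:
        nodes = nodes * 13 * nodes
    if j <= j:
        size = val - 0
    size = 13 % (j * val)
    return nodes

13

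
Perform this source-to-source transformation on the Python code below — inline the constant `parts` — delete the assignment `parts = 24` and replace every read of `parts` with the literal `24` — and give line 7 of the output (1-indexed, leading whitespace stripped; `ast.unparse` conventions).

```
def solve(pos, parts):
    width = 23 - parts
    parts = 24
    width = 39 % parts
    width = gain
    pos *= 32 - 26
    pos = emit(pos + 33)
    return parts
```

Transformed code:
def solve(pos, parts):
    width = 23 - 24
    width = 39 % 24
    width = gain
    pos *= 32 - 26
    pos = emit(pos + 33)
    return 24

return 24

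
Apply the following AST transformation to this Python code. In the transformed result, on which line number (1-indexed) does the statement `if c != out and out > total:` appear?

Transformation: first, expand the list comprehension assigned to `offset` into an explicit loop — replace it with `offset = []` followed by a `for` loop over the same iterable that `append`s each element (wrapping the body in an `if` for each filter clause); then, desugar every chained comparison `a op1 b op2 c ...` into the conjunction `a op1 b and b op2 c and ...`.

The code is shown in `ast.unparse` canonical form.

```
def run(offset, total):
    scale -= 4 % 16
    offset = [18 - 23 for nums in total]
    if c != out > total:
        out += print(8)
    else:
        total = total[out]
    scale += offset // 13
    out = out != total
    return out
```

Transformed code:
def run(offset, total):
    scale -= 4 % 16
    offset = []
    for nums in total:
        offset.append(18 - 23)
    if c != out and out > total:
        out += print(8)
    else:
        total = total[out]
    scale += offset // 13
    out = out != total
    return out

6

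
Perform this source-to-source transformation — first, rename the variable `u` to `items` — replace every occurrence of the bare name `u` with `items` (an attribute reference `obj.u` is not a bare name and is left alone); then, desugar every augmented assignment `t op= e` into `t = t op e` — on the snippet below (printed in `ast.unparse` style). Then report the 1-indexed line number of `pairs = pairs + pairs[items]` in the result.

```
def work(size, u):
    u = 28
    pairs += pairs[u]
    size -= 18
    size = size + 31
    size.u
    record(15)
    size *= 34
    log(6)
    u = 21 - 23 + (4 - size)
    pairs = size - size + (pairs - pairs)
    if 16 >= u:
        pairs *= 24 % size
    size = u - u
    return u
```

3

Transformed code:
def work(size, items):
    items = 28
    pairs = pairs + pairs[items]
    size = size - 18
    size = size + 31
    size.u
    record(15)
    size = size * 34
    log(6)
    items = 21 - 23 + (4 - size)
    pairs = size - size + (pairs - pairs)
    if 16 >= items:
        pairs = pairs * (24 % size)
    size = items - items
    return items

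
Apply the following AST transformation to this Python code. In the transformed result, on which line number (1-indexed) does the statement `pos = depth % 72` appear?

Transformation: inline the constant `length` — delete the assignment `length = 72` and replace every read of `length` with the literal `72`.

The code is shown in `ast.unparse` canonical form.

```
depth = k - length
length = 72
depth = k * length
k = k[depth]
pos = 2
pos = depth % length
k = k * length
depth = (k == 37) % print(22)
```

Transformed code:
depth = k - 72
depth = k * 72
k = k[depth]
pos = 2
pos = depth % 72
k = k * 72
depth = (k == 37) % print(22)

5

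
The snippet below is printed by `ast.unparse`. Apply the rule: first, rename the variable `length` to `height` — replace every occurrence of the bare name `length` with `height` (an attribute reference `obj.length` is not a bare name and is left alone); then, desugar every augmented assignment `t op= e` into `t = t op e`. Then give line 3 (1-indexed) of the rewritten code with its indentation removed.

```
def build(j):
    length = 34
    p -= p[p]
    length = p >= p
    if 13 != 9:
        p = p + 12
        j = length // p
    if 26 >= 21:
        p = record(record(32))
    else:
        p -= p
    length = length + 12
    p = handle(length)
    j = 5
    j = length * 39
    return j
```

Transformed code:
def build(j):
    height = 34
    p = p - p[p]
    height = p >= p
    if 13 != 9:
        p = p + 12
        j = height // p
    if 26 >= 21:
        p = record(record(32))
    else:
        p = p - p
    height = height + 12
    p = handle(height)
    j = 5
    j = height * 39
    return j

p = p - p[p]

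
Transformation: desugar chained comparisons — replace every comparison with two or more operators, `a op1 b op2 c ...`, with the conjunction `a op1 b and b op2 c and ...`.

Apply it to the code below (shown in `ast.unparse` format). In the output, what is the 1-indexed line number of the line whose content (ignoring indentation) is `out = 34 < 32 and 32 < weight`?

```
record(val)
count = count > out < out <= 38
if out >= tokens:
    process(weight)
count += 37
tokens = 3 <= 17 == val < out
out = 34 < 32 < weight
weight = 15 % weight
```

Transformed code:
record(val)
count = count > out and out < out and (out <= 38)
if out >= tokens:
    process(weight)
count += 37
tokens = 3 <= 17 and 17 == val and (val < out)
out = 34 < 32 and 32 < weight
weight = 15 % weight

7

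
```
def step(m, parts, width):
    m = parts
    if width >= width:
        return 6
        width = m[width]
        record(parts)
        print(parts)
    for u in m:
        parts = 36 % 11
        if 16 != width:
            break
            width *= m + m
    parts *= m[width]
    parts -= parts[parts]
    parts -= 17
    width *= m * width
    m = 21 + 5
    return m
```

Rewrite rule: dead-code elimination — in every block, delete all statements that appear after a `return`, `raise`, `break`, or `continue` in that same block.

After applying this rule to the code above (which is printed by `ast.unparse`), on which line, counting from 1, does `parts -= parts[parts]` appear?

Transformed code:
def step(m, parts, width):
    m = parts
    if width >= width:
        return 6
    for u in m:
        parts = 36 % 11
        if 16 != width:
            break
    parts *= m[width]
    parts -= parts[parts]
    parts -= 17
    width *= m * width
    m = 21 + 5
    return m

10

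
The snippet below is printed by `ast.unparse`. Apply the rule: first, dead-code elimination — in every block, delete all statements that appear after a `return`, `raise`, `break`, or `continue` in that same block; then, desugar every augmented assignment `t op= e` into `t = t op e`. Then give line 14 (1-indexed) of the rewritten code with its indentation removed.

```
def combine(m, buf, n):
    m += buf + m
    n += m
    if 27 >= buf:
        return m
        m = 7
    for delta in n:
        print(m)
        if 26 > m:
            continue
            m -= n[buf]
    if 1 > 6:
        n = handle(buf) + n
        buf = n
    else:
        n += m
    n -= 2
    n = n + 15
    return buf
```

n = n + m

Transformed code:
def combine(m, buf, n):
    m = m + (buf + m)
    n = n + m
    if 27 >= buf:
        return m
    for delta in n:
        print(m)
        if 26 > m:
            continue
    if 1 > 6:
        n = handle(buf) + n
        buf = n
    else:
        n = n + m
    n = n - 2
    n = n + 15
    return buf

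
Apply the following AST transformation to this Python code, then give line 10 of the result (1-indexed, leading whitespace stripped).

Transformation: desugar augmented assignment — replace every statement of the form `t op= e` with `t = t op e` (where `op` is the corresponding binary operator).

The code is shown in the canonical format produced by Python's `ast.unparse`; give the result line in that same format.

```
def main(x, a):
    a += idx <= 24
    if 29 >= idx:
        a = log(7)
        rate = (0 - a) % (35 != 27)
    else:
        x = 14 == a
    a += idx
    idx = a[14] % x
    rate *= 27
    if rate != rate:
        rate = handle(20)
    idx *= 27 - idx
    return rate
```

rate = rate * 27

Transformed code:
def main(x, a):
    a = a + (idx <= 24)
    if 29 >= idx:
        a = log(7)
        rate = (0 - a) % (35 != 27)
    else:
        x = 14 == a
    a = a + idx
    idx = a[14] % x
    rate = rate * 27
    if rate != rate:
        rate = handle(20)
    idx = idx * (27 - idx)
    return rate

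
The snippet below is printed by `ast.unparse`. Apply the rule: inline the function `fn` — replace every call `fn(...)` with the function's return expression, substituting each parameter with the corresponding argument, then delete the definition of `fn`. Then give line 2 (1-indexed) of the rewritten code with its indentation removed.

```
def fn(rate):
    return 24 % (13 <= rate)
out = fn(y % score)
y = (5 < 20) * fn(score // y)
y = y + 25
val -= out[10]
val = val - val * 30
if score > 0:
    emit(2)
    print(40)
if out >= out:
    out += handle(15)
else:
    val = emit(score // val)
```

Transformed code:
out = 24 % (13 <= y % score)
y = (5 < 20) * (24 % (13 <= score // y))
y = y + 25
val -= out[10]
val = val - val * 30
if score > 0:
    emit(2)
    print(40)
if out >= out:
    out += handle(15)
else:
    val = emit(score // val)

y = (5 < 20) * (24 % (13 <= score // y))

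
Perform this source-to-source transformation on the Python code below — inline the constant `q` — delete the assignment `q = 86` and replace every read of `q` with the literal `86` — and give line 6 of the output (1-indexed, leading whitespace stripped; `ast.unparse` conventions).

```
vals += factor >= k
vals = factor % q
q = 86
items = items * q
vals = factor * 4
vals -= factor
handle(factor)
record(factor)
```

handle(factor)

Transformed code:
vals += factor >= k
vals = factor % 86
items = items * 86
vals = factor * 4
vals -= factor
handle(factor)
record(factor)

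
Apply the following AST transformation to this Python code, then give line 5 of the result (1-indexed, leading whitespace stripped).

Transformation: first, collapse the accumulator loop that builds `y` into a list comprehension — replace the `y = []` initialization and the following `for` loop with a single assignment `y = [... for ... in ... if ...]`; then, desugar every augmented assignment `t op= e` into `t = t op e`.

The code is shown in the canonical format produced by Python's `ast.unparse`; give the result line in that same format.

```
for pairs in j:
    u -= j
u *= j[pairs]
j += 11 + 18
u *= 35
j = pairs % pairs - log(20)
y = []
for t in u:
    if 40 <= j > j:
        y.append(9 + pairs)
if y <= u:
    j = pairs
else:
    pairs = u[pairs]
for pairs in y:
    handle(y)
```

u = u * 35

Transformed code:
for pairs in j:
    u = u - j
u = u * j[pairs]
j = j + (11 + 18)
u = u * 35
j = pairs % pairs - log(20)
y = [9 + pairs for t in u if 40 <= j > j]
if y <= u:
    j = pairs
else:
    pairs = u[pairs]
for pairs in y:
    handle(y)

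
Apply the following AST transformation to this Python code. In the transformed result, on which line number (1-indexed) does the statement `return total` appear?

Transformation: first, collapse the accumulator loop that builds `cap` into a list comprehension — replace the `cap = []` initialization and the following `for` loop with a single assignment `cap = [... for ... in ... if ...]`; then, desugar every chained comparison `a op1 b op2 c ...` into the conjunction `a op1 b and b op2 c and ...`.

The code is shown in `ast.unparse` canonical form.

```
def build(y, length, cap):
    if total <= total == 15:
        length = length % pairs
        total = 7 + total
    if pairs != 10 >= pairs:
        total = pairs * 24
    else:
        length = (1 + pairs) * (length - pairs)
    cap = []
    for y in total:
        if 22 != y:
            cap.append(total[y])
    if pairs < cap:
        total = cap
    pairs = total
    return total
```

13

Transformed code:
def build(y, length, cap):
    if total <= total and total == 15:
        length = length % pairs
        total = 7 + total
    if pairs != 10 and 10 >= pairs:
        total = pairs * 24
    else:
        length = (1 + pairs) * (length - pairs)
    cap = [total[y] for y in total if 22 != y]
    if pairs < cap:
        total = cap
    pairs = total
    return total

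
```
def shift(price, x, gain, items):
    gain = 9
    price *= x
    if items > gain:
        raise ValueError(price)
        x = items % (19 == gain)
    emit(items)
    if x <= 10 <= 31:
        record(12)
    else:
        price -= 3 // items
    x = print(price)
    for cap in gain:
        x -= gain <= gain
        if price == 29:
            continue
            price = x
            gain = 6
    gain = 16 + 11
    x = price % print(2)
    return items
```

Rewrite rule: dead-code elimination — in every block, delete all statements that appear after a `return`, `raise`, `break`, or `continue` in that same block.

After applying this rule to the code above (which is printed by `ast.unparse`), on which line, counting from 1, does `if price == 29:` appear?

Transformed code:
def shift(price, x, gain, items):
    gain = 9
    price *= x
    if items > gain:
        raise ValueError(price)
    emit(items)
    if x <= 10 <= 31:
        record(12)
    else:
        price -= 3 // items
    x = print(price)
    for cap in gain:
        x -= gain <= gain
        if price == 29:
            continue
    gain = 16 + 11
    x = price % print(2)
    return items

14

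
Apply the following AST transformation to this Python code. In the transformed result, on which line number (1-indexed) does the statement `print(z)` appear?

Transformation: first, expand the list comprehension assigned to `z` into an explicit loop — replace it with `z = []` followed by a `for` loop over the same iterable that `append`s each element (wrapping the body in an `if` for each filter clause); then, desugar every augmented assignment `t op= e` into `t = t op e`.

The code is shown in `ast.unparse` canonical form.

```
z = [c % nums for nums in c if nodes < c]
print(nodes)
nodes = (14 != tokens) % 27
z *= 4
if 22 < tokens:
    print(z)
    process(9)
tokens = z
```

Transformed code:
z = []
for nums in c:
    if nodes < c:
        z.append(c % nums)
print(nodes)
nodes = (14 != tokens) % 27
z = z * 4
if 22 < tokens:
    print(z)
    process(9)
tokens = z

9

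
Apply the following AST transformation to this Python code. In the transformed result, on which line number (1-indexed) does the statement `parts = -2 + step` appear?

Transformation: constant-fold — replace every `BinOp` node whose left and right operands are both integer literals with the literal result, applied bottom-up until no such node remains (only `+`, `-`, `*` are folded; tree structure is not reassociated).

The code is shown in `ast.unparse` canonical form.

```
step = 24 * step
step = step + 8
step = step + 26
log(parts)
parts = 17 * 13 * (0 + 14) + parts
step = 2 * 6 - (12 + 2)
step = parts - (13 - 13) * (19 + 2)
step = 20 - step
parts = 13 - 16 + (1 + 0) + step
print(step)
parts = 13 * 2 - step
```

9

Transformed code:
step = 24 * step
step = step + 8
step = step + 26
log(parts)
parts = 3094 + parts
step = -2
step = parts - 0
step = 20 - step
parts = -2 + step
print(step)
parts = 26 - step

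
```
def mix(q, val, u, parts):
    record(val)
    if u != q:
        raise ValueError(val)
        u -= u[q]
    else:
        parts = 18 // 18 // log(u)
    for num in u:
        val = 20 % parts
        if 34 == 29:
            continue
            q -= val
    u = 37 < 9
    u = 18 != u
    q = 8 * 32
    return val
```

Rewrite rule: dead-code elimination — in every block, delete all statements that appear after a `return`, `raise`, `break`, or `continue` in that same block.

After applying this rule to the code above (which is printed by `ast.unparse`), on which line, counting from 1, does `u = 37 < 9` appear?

Transformed code:
def mix(q, val, u, parts):
    record(val)
    if u != q:
        raise ValueError(val)
    else:
        parts = 18 // 18 // log(u)
    for num in u:
        val = 20 % parts
        if 34 == 29:
            continue
    u = 37 < 9
    u = 18 != u
    q = 8 * 32
    return val

11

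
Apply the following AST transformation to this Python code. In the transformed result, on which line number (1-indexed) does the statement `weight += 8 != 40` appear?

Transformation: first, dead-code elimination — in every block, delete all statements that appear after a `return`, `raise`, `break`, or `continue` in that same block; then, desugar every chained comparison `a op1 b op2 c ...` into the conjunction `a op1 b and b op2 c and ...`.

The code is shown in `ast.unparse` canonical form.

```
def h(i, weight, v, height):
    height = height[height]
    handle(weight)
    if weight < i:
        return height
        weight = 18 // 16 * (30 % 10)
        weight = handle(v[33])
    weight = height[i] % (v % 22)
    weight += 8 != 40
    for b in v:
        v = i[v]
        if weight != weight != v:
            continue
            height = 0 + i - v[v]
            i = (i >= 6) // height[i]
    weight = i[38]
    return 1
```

Transformed code:
def h(i, weight, v, height):
    height = height[height]
    handle(weight)
    if weight < i:
        return height
    weight = height[i] % (v % 22)
    weight += 8 != 40
    for b in v:
        v = i[v]
        if weight != weight and weight != v:
            continue
    weight = i[38]
    return 1

7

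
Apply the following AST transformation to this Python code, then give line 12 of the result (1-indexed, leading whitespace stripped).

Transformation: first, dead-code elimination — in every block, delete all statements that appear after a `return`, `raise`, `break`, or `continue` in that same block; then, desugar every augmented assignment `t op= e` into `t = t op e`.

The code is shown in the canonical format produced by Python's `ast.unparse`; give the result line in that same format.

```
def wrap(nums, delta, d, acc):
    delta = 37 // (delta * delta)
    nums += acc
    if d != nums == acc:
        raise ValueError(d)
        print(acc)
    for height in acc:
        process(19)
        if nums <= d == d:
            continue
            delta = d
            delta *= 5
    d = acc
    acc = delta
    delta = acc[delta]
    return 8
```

Transformed code:
def wrap(nums, delta, d, acc):
    delta = 37 // (delta * delta)
    nums = nums + acc
    if d != nums == acc:
        raise ValueError(d)
    for height in acc:
        process(19)
        if nums <= d == d:
            continue
    d = acc
    acc = delta
    delta = acc[delta]
    return 8

delta = acc[delta]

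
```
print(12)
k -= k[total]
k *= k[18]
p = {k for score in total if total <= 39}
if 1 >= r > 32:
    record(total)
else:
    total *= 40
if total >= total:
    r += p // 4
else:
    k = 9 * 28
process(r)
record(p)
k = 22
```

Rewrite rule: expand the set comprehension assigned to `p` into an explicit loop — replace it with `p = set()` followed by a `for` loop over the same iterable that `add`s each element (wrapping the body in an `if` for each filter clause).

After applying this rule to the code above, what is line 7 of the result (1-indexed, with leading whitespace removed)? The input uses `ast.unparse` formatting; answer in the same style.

Transformed code:
print(12)
k -= k[total]
k *= k[18]
p = set()
for score in total:
    if total <= 39:
        p.add(k)
if 1 >= r > 32:
    record(total)
else:
    total *= 40
if total >= total:
    r += p // 4
else:
    k = 9 * 28
process(r)
record(p)
k = 22

p.add(k)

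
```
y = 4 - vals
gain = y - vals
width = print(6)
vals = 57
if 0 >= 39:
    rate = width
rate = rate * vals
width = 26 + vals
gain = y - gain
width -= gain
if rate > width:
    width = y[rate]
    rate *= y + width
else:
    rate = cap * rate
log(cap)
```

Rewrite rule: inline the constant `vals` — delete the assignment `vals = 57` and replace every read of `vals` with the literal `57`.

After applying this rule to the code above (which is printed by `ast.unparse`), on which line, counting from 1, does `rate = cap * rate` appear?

14

Transformed code:
y = 4 - 57
gain = y - 57
width = print(6)
if 0 >= 39:
    rate = width
rate = rate * 57
width = 26 + 57
gain = y - gain
width -= gain
if rate > width:
    width = y[rate]
    rate *= y + width
else:
    rate = cap * rate
log(cap)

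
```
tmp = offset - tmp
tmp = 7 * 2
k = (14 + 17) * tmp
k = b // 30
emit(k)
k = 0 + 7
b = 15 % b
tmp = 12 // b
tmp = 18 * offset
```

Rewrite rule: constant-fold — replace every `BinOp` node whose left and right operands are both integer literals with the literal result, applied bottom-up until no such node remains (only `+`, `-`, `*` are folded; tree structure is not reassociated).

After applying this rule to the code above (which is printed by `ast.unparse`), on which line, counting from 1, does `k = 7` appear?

Transformed code:
tmp = offset - tmp
tmp = 14
k = 31 * tmp
k = b // 30
emit(k)
k = 7
b = 15 % b
tmp = 12 // b
tmp = 18 * offset

6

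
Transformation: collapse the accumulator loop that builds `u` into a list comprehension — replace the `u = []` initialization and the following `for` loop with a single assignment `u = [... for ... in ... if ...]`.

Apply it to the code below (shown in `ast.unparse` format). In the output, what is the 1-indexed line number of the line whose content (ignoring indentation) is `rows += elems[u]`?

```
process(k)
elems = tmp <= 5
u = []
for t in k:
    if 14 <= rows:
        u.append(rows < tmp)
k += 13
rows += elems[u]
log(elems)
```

5

Transformed code:
process(k)
elems = tmp <= 5
u = [rows < tmp for t in k if 14 <= rows]
k += 13
rows += elems[u]
log(elems)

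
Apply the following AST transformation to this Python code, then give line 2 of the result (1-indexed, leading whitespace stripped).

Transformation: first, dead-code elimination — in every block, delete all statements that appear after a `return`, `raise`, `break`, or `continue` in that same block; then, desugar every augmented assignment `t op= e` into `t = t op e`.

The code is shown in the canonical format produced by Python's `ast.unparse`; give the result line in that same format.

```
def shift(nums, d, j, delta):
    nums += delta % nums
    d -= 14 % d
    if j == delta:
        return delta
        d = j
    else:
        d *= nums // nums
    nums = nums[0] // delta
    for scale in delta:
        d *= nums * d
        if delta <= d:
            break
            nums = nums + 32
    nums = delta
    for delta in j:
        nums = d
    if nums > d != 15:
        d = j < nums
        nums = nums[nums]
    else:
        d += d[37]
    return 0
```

nums = nums + delta % nums

Transformed code:
def shift(nums, d, j, delta):
    nums = nums + delta % nums
    d = d - 14 % d
    if j == delta:
        return delta
    else:
        d = d * (nums // nums)
    nums = nums[0] // delta
    for scale in delta:
        d = d * (nums * d)
        if delta <= d:
            break
    nums = delta
    for delta in j:
        nums = d
    if nums > d != 15:
        d = j < nums
        nums = nums[nums]
    else:
        d = d + d[37]
    return 0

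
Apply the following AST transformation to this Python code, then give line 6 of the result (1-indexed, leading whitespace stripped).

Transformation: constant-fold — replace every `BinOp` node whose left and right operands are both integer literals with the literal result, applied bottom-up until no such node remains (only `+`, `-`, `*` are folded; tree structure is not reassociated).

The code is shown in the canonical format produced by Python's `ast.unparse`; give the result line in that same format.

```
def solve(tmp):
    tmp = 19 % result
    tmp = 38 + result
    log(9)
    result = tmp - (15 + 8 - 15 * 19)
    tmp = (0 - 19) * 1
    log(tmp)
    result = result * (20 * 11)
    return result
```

tmp = -19

Transformed code:
def solve(tmp):
    tmp = 19 % result
    tmp = 38 + result
    log(9)
    result = tmp - -262
    tmp = -19
    log(tmp)
    result = result * 220
    return result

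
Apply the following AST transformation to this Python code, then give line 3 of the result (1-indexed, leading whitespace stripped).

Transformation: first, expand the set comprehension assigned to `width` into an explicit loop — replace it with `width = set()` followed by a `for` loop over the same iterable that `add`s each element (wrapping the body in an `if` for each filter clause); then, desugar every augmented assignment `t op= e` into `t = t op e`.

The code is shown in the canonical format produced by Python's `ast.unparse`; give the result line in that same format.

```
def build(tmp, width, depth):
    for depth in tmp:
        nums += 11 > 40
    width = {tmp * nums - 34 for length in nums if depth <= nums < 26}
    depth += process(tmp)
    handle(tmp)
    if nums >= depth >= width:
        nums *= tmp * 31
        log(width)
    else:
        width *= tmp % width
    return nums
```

Transformed code:
def build(tmp, width, depth):
    for depth in tmp:
        nums = nums + (11 > 40)
    width = set()
    for length in nums:
        if depth <= nums < 26:
            width.add(tmp * nums - 34)
    depth = depth + process(tmp)
    handle(tmp)
    if nums >= depth >= width:
        nums = nums * (tmp * 31)
        log(width)
    else:
        width = width * (tmp % width)
    return nums

nums = nums + (11 > 40)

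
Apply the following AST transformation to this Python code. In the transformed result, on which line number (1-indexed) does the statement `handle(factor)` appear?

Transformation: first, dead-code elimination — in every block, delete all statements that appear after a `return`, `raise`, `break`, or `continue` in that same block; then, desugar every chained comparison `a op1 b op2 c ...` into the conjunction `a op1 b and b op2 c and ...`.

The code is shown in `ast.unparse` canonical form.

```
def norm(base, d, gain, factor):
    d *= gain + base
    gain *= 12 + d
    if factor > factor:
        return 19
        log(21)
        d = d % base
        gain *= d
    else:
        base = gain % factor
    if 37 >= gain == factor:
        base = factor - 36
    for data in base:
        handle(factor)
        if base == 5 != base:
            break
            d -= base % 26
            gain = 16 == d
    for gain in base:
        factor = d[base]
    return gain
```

Transformed code:
def norm(base, d, gain, factor):
    d *= gain + base
    gain *= 12 + d
    if factor > factor:
        return 19
    else:
        base = gain % factor
    if 37 >= gain and gain == factor:
        base = factor - 36
    for data in base:
        handle(factor)
        if base == 5 and 5 != base:
            break
    for gain in base:
        factor = d[base]
    return gain

11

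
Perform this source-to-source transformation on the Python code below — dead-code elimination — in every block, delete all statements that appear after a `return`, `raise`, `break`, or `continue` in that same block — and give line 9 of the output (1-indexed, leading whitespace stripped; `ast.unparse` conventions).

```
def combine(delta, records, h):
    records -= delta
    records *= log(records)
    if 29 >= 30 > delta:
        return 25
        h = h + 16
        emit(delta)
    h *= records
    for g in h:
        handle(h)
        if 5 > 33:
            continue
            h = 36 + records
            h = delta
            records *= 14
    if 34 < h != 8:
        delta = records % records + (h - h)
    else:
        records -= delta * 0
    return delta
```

if 5 > 33:

Transformed code:
def combine(delta, records, h):
    records -= delta
    records *= log(records)
    if 29 >= 30 > delta:
        return 25
    h *= records
    for g in h:
        handle(h)
        if 5 > 33:
            continue
    if 34 < h != 8:
        delta = records % records + (h - h)
    else:
        records -= delta * 0
    return delta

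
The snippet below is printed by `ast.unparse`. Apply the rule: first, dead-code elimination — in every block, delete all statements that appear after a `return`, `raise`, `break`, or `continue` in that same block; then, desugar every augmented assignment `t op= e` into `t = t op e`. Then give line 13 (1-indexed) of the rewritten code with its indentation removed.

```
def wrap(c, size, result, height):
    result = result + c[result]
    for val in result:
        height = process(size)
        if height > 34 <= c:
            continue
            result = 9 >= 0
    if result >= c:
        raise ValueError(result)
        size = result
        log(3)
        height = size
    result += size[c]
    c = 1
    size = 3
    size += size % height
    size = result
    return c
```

size = result

Transformed code:
def wrap(c, size, result, height):
    result = result + c[result]
    for val in result:
        height = process(size)
        if height > 34 <= c:
            continue
    if result >= c:
        raise ValueError(result)
    result = result + size[c]
    c = 1
    size = 3
    size = size + size % height
    size = result
    return c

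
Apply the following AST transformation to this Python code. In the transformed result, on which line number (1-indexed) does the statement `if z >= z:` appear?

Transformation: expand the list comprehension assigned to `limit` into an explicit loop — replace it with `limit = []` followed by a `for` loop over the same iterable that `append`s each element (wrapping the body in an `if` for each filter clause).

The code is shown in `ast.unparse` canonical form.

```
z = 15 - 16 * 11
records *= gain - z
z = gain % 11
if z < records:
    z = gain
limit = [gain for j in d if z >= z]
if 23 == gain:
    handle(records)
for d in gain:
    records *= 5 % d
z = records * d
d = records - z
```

8

Transformed code:
z = 15 - 16 * 11
records *= gain - z
z = gain % 11
if z < records:
    z = gain
limit = []
for j in d:
    if z >= z:
        limit.append(gain)
if 23 == gain:
    handle(records)
for d in gain:
    records *= 5 % d
z = records * d
d = records - z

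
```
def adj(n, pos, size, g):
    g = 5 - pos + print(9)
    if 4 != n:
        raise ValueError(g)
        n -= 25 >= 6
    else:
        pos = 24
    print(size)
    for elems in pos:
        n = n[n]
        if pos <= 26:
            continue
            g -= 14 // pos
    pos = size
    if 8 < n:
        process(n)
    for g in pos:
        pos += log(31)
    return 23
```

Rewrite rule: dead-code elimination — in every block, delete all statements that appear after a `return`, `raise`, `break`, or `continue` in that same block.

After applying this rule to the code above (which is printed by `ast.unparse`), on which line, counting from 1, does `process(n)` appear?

14

Transformed code:
def adj(n, pos, size, g):
    g = 5 - pos + print(9)
    if 4 != n:
        raise ValueError(g)
    else:
        pos = 24
    print(size)
    for elems in pos:
        n = n[n]
        if pos <= 26:
            continue
    pos = size
    if 8 < n:
        process(n)
    for g in pos:
        pos += log(31)
    return 23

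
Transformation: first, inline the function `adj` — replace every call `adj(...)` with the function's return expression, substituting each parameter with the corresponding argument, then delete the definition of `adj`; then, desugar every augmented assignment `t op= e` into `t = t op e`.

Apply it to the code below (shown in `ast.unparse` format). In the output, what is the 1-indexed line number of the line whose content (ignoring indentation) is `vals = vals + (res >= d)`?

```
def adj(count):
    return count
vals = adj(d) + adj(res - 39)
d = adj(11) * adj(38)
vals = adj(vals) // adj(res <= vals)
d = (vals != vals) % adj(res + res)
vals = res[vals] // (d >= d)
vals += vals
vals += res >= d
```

Transformed code:
vals = d + (res - 39)
d = 11 * 38
vals = vals // (res <= vals)
d = (vals != vals) % (res + res)
vals = res[vals] // (d >= d)
vals = vals + vals
vals = vals + (res >= d)

7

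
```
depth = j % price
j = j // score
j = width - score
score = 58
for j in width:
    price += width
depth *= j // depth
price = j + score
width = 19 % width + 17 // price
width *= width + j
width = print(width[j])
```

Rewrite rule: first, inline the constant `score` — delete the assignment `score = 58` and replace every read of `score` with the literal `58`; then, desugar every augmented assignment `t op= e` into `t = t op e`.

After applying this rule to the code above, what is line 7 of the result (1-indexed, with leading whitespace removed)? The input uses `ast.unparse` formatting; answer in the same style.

price = j + 58

Transformed code:
depth = j % price
j = j // 58
j = width - 58
for j in width:
    price = price + width
depth = depth * (j // depth)
price = j + 58
width = 19 % width + 17 // price
width = width * (width + j)
width = print(width[j])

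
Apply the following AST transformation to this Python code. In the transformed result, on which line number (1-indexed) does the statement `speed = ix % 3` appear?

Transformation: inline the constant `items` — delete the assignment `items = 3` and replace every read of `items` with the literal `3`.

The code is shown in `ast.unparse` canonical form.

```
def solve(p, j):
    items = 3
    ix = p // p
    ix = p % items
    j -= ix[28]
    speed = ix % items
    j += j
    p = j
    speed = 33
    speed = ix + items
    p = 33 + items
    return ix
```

5

Transformed code:
def solve(p, j):
    ix = p // p
    ix = p % 3
    j -= ix[28]
    speed = ix % 3
    j += j
    p = j
    speed = 33
    speed = ix + 3
    p = 33 + 3
    return ix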